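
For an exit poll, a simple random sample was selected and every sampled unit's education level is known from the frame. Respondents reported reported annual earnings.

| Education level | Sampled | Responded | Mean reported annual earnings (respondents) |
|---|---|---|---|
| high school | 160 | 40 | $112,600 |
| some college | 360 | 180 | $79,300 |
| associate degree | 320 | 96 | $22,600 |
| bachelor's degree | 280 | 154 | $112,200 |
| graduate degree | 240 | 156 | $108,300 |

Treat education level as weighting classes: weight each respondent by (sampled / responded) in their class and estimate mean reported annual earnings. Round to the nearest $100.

$81,800

Response rates by class: high school 40/160 = 25%, some college 180/360 = 50%, associate degree 96/320 = 30%, bachelor's degree 154/280 = 55%, graduate degree 156/240 = 65%.
Each respondent's weight = sampled/responded in their class; summing within a class gives n_sampled, so:
  high school: 160 × 112,600 = 18,016,000
  some college: 360 × 79,300 = 28,548,000
  associate degree: 320 × 22,600 = 7,232,000
  bachelor's degree: 280 × 112,200 = 31,416,000
  graduate degree: 240 × 108,300 = 25,992,000
Adjusted estimate = 111,204,000 / 1,360 = 81767.6 → $81,800.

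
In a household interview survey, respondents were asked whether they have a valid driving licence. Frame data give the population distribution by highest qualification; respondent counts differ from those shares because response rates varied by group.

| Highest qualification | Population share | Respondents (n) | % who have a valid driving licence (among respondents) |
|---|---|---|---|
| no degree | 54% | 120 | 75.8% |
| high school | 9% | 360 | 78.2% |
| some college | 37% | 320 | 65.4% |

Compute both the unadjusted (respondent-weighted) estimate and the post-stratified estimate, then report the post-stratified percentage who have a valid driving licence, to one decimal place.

Naive respondent-only estimate (weights = respondent counts):
  (120/800)×75.8 + (360/800)×78.2 + (320/800)×65.4 = 72.72%
Reweighting by population highest qualification shares:
  0.54×75.8 + 0.09×78.2 + 0.37×65.4 = 72.168%

72.2%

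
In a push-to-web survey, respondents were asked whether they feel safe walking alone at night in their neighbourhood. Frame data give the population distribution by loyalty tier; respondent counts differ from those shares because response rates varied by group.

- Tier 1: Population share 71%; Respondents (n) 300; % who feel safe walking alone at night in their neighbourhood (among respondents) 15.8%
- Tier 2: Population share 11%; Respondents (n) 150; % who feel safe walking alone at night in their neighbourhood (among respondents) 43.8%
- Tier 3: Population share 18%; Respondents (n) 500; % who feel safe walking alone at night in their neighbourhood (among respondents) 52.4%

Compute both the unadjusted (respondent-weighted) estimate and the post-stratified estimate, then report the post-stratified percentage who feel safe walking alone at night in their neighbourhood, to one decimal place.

25.5%

Without adjustment, the pooled respondent share is:
  (300/950)×15.8 + (150/950)×43.8 + (500/950)×52.4 = 39.4842%
Post-stratified estimate weights by population shares:
  0.71×15.8 + 0.11×43.8 + 0.18×52.4 = 25.468%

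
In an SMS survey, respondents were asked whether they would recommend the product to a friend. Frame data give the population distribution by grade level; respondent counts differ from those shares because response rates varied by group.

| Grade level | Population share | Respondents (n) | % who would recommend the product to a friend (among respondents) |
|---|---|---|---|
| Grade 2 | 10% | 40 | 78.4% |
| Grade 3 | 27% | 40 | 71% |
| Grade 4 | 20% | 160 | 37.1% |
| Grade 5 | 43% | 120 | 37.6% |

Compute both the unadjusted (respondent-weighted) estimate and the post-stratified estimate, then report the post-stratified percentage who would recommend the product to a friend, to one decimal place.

50.6%

Unadjusted (pooled respondent) estimate weights by respondent counts:
  (40/360)×78.4 + (40/360)×71 + (160/360)×37.1 + (120/360)×37.6 = 45.6222%
Post-stratifying to population shares instead:
  0.1×78.4 + 0.27×71 + 0.2×37.1 + 0.43×37.6 = 50.598%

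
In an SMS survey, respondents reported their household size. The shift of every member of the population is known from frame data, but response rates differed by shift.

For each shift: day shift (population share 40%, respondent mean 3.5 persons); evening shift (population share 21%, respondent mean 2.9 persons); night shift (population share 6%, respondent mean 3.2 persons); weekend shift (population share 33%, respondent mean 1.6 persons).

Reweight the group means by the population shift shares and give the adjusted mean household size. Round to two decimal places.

Each cell contributes population-share × respondent value:
  day shift: 0.4 × 3.5 = 1.4
  evening shift: 0.21 × 2.9 = 0.609
  night shift: 0.06 × 3.2 = 0.192
  weekend shift: 0.33 × 1.6 = 0.528
Post-stratified estimate = 2.729 → 2.73.

2.73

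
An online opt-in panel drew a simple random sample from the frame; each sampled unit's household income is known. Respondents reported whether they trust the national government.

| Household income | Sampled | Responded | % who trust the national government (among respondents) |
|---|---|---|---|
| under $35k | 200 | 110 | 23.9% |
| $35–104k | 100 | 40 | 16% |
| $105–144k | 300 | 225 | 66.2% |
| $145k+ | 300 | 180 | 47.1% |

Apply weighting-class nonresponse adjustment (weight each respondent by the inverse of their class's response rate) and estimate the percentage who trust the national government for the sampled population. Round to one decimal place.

44.9%

Class response rates: under $35k 110/200 = 55%, $35–104k 40/100 = 40%, $105–144k 225/300 = 75%, $145k+ 180/300 = 60%.
With weight = n_sampled/n_responded per class, the weighted class total is n_sampled:
  under $35k: 200 × 23.9 = 4780
  $35–104k: 100 × 16 = 1600
  $105–144k: 300 × 66.2 = 19,860
  $145k+: 300 × 47.1 = 14,130
Adjusted estimate = 40,370 / 900 = 44.8556 → 44.9%.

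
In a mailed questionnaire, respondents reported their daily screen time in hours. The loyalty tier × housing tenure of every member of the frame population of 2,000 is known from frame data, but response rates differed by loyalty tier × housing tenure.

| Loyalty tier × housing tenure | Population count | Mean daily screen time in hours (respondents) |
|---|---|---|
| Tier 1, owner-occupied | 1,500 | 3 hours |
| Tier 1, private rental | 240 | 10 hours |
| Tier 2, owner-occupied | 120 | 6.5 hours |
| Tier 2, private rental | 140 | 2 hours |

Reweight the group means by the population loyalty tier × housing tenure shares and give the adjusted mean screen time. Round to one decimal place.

4.0

Each cell contributes population-share × respondent value:
  Tier 1, owner-occupied: (1,500/2,000) × 3 = 2.25
  Tier 1, private rental: (240/2,000) × 10 = 1.2
  Tier 2, owner-occupied: (120/2,000) × 6.5 = 0.39
  Tier 2, private rental: (140/2,000) × 2 = 0.14
Post-stratified estimate = 3.98 → 4.0.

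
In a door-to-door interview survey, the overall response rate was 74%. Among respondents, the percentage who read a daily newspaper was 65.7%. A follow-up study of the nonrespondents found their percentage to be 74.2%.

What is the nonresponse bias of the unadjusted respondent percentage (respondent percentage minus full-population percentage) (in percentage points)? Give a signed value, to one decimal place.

-2.2 percentage points

Nonresponse fraction = 1 − 0.74 = 0.26.
Bias = (nonresponse fraction) × (respondent percentage − nonrespondent percentage)
     = 0.26 × (65.7 − 74.2) = 0.26 × -8.5 = -2.21.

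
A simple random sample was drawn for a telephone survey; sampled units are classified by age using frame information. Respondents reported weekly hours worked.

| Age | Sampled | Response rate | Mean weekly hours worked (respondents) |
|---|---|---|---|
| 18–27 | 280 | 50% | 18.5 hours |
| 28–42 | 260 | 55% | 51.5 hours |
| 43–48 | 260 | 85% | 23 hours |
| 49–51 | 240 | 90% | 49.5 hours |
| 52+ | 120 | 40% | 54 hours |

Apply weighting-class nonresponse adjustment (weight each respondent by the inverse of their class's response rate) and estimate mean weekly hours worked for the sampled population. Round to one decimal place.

37.0

Inverse-response-rate weighting restores each class to its sampled count, so class totals weight by n_sampled:
  18–27: 280 × 18.5 = 5180
  28–42: 260 × 51.5 = 13,390
  43–48: 260 × 23 = 5980
  49–51: 240 × 49.5 = 11,880
  52+: 120 × 54 = 6480
Adjusted estimate = 42,910 / 1,160 = 36.9914 → 37.0.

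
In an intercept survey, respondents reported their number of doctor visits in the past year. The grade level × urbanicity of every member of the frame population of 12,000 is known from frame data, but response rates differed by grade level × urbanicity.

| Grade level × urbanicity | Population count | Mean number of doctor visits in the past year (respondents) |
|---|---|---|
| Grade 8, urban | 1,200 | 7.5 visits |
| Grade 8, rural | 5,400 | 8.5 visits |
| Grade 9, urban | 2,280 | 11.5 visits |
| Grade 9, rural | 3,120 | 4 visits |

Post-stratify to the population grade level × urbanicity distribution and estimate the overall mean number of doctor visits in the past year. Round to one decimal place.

Each cell contributes population-share × respondent value:
  Grade 8, urban: (1,200/12,000) × 7.5 = 0.75
  Grade 8, rural: (5,400/12,000) × 8.5 = 3.825
  Grade 9, urban: (2,280/12,000) × 11.5 = 2.185
  Grade 9, rural: (3,120/12,000) × 4 = 1.04
Post-stratified estimate = 7.8 → 7.8.

7.8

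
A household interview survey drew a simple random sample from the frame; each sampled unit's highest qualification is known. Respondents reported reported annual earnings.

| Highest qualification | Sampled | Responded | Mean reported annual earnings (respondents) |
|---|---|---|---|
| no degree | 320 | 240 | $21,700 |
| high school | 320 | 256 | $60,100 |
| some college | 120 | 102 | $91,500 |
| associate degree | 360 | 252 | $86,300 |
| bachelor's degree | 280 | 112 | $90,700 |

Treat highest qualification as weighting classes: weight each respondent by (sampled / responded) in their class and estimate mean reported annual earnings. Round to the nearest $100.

Class response rates: no degree 240/320 = 75%, high school 256/320 = 80%, some college 102/120 = 85%, associate degree 252/360 = 70%, bachelor's degree 112/280 = 40%.
With weight = n_sampled/n_responded per class, the weighted class total is n_sampled:
  no degree: 320 × 21,700 = 6,944,000
  high school: 320 × 60,100 = 19,232,000
  some college: 120 × 91,500 = 10,980,000
  associate degree: 360 × 86,300 = 31,068,000
  bachelor's degree: 280 × 90,700 = 25,396,000
Adjusted estimate = 93,620,000 / 1,400 = 66871.4 → $66,900.

$66,900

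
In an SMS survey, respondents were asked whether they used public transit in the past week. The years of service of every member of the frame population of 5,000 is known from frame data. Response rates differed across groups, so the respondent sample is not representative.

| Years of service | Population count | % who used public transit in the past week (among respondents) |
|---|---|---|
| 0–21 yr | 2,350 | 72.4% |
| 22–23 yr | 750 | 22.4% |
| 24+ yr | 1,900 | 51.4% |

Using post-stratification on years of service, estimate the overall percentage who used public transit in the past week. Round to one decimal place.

Weight each group's respondent value by its population share:
  0–21 yr: (2,350/5,000) × 72.4 = 34.028
  22–23 yr: (750/5,000) × 22.4 = 3.36
  24+ yr: (1,900/5,000) × 51.4 = 19.532
Post-stratified estimate = 56.92 → 56.9%.

56.9%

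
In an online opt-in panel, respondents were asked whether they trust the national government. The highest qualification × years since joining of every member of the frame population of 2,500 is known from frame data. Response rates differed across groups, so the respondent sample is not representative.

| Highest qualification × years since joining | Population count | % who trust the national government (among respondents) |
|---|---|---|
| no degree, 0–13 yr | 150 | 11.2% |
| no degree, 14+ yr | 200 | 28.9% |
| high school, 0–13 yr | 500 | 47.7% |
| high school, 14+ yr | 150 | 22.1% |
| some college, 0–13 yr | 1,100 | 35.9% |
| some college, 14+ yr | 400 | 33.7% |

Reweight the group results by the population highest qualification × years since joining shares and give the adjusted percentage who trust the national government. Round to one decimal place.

Reweight to the known highest qualification × years since joining distribution:
  no degree, 0–13 yr: (150/2,500) × 11.2 = 0.672
  no degree, 14+ yr: (200/2,500) × 28.9 = 2.312
  high school, 0–13 yr: (500/2,500) × 47.7 = 9.54
  high school, 14+ yr: (150/2,500) × 22.1 = 1.326
  some college, 0–13 yr: (1,100/2,500) × 35.9 = 15.796
  some college, 14+ yr: (400/2,500) × 33.7 = 5.392
Post-stratified estimate = 35.038 → 35.0%.

35.0%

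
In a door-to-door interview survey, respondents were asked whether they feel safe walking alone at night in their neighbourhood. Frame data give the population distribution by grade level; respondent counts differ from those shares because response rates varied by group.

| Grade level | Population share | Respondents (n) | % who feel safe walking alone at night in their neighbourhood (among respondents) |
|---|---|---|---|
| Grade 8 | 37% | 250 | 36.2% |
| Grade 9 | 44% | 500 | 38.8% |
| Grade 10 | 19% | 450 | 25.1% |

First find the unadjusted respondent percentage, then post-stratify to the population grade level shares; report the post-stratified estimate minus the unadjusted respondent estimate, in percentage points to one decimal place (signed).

+2.1 percentage points

Unadjusted (pooled respondent) estimate weights by respondent counts:
  (250/1200)×36.2 + (500/1200)×38.8 + (450/1200)×25.1 = 33.1208%
Post-stratifying to population shares instead:
  0.37×36.2 + 0.44×38.8 + 0.19×25.1 = 35.235%
Difference = 35.235 − 33.1208 = 2.1142 pp.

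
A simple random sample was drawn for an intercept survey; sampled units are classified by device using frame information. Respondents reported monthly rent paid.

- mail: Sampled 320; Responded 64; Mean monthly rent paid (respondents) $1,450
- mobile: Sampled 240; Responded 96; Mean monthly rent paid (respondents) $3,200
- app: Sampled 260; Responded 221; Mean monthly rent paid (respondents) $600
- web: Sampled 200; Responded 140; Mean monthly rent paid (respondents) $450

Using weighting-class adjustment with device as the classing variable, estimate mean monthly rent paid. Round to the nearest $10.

Response rates by class: mail 64/320 = 20%, mobile 96/240 = 40%, app 221/260 = 85%, web 140/200 = 70%.
Each respondent's weight = sampled/responded in their class; summing within a class gives n_sampled, so:
  mail: 320 × 1450 = 464,000
  mobile: 240 × 3200 = 768,000
  app: 260 × 600 = 156,000
  web: 200 × 450 = 90,000
Adjusted estimate = 1,478,000 / 1,020 = 1449.02 → $1,450.

$1,450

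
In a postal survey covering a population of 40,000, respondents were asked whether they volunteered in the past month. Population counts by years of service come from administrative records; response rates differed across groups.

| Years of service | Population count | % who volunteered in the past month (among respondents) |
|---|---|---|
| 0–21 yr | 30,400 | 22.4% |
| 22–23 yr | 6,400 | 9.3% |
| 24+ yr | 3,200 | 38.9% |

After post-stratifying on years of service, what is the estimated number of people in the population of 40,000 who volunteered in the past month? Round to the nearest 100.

Each cell contributes its population count × the respondent rate:
  0–21 yr: 30,400 × 22.4% = 6809.6
  22–23 yr: 6,400 × 9.3% = 595.2
  24+ yr: 3,200 × 38.9% = 1244.8
Estimated total = 8649.6 → 8,600.

8,600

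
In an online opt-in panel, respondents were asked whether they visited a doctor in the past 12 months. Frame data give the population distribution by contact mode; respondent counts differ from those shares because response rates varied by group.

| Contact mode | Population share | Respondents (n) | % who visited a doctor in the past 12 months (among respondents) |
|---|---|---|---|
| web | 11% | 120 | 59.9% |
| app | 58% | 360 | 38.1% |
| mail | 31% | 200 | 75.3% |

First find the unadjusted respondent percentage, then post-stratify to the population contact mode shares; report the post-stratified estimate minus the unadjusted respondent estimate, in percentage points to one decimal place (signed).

Without adjustment, the pooled respondent share is:
  (120/680)×59.9 + (360/680)×38.1 + (200/680)×75.3 = 52.8882%
Post-stratified estimate weights by population shares:
  0.11×59.9 + 0.58×38.1 + 0.31×75.3 = 52.03%
Difference = 52.03 − 52.8882 = -0.8582 pp.

-0.9 percentage points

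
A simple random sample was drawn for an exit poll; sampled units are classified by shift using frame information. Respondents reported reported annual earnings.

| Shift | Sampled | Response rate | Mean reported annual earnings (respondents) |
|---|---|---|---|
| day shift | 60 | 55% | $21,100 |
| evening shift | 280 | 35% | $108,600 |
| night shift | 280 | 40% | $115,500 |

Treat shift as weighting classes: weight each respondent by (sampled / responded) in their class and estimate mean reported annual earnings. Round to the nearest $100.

With weight = n_sampled/n_responded per class, the weighted class total is n_sampled:
  day shift: 60 × 21,100 = 1,266,000
  evening shift: 280 × 108,600 = 30,408,000
  night shift: 280 × 115,500 = 32,340,000
Adjusted estimate = 64,014,000 / 620 = 103248 → $103,200.

$103,200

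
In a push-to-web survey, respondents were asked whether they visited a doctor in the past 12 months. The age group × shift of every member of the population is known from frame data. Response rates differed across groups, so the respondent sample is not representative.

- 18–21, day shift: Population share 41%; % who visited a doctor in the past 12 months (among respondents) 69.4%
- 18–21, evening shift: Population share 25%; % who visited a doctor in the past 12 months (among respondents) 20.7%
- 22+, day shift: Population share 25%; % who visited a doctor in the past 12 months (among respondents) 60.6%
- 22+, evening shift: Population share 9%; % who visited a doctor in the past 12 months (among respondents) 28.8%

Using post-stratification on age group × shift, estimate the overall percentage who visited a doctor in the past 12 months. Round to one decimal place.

51.4%

Post-stratification weights by population share, not respondent share:
  18–21, day shift: 0.41 × 69.4 = 28.454
  18–21, evening shift: 0.25 × 20.7 = 5.175
  22+, day shift: 0.25 × 60.6 = 15.15
  22+, evening shift: 0.09 × 28.8 = 2.592
Post-stratified estimate = 51.371 → 51.4%.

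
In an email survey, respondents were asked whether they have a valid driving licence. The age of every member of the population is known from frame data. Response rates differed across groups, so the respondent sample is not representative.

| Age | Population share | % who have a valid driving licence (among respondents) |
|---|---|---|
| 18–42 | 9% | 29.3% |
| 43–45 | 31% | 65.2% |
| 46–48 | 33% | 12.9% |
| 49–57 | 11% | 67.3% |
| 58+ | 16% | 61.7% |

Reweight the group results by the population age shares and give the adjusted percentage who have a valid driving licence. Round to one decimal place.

Weight each group's respondent value by its population share:
  18–42: 0.09 × 29.3 = 2.637
  43–45: 0.31 × 65.2 = 20.212
  46–48: 0.33 × 12.9 = 4.257
  49–57: 0.11 × 67.3 = 7.403
  58+: 0.16 × 61.7 = 9.872
Post-stratified estimate = 44.381 → 44.4%.

44.4%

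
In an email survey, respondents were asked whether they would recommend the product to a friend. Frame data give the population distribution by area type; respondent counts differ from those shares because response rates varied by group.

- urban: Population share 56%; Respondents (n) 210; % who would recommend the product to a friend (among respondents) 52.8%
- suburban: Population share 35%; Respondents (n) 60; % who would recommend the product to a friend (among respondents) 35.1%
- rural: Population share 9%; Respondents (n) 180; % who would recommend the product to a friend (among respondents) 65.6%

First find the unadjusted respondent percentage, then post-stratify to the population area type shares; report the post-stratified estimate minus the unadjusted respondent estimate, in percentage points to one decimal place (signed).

Unadjusted (pooled respondent) estimate weights by respondent counts:
  (210/450)×52.8 + (60/450)×35.1 + (180/450)×65.6 = 55.56%
Post-stratifying to population shares instead:
  0.56×52.8 + 0.35×35.1 + 0.09×65.6 = 47.757%
Difference = 47.757 − 55.56 = -7.803 pp.

-7.8 percentage points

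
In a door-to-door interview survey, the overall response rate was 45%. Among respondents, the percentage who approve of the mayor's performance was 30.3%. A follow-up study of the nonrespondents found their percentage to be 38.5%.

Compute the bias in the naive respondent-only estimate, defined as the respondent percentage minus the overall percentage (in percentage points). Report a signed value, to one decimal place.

Nonresponse fraction = 1 − 0.45 = 0.55.
Bias = (nonresponse fraction) × (respondent percentage − nonrespondent percentage)
     = 0.55 × (30.3 − 38.5) = 0.55 × -8.2 = -4.51.

-4.5 percentage points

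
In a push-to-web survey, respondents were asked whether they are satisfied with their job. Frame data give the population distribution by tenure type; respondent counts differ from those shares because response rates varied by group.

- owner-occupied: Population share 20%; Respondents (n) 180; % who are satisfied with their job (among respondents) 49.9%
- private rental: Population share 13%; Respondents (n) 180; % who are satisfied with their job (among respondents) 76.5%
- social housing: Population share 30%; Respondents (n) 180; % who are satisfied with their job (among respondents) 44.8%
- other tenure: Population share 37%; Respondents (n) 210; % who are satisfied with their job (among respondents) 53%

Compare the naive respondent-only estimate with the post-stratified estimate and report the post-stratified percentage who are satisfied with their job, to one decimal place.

Naive respondent-only estimate (weights = respondent counts):
  (180/750)×49.9 + (180/750)×76.5 + (180/750)×44.8 + (210/750)×53 = 55.928%
Reweighting by population tenure type shares:
  0.2×49.9 + 0.13×76.5 + 0.3×44.8 + 0.37×53 = 52.975%

53.0%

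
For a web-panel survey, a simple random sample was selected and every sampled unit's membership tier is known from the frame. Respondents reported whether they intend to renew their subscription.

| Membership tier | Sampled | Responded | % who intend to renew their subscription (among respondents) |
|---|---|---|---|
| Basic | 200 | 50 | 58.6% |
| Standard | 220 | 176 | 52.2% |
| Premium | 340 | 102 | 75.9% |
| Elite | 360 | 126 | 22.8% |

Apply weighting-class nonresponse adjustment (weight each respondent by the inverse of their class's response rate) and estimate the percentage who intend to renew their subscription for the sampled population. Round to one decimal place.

Class response rates: Basic 50/200 = 25%, Standard 176/220 = 80%, Premium 102/340 = 30%, Elite 126/360 = 35%.
Each respondent's weight = sampled/responded in their class; summing within a class gives n_sampled, so:
  Basic: 200 × 58.6 = 11,720
  Standard: 220 × 52.2 = 11,484
  Premium: 340 × 75.9 = 25806
  Elite: 360 × 22.8 = 8208
Adjusted estimate = 57,218 / 1,120 = 51.0875 → 51.1%.

51.1%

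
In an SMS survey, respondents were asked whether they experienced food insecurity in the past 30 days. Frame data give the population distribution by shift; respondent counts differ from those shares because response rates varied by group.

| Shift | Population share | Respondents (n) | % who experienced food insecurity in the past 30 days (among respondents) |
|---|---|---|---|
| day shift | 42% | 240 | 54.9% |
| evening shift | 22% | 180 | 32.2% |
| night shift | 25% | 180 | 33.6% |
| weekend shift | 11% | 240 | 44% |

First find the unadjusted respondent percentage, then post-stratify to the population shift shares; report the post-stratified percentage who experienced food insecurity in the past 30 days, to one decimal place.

Naive respondent-only estimate (weights = respondent counts):
  (240/840)×54.9 + (180/840)×32.2 + (180/840)×33.6 + (240/840)×44 = 42.3571%
Post-stratified estimate weights by population shares:
  0.42×54.9 + 0.22×32.2 + 0.25×33.6 + 0.11×44 = 43.382%

43.4%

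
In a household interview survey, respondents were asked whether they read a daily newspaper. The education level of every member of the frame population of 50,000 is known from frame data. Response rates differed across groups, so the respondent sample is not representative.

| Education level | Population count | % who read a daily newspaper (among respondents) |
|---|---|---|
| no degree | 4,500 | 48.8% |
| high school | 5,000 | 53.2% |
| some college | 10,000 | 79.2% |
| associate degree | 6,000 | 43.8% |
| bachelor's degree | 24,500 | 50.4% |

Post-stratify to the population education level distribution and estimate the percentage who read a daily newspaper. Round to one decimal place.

55.5%

Each cell contributes population-share × respondent value:
  no degree: (4,500/50,000) × 48.8 = 4.392
  high school: (5,000/50,000) × 53.2 = 5.32
  some college: (10,000/50,000) × 79.2 = 15.84
  associate degree: (6,000/50,000) × 43.8 = 5.256
  bachelor's degree: (24,500/50,000) × 50.4 = 24.696
Post-stratified estimate = 55.504 → 55.5%.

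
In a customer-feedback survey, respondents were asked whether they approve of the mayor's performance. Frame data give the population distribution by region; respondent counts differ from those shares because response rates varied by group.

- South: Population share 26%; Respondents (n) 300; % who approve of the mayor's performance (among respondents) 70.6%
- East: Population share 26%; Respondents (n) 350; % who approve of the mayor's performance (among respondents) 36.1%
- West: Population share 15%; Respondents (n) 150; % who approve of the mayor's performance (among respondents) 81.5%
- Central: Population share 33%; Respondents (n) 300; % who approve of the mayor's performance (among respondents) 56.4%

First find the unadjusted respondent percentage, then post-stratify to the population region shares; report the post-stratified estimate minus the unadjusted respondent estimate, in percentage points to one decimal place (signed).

+1.3 percentage points

Unadjusted (pooled respondent) estimate weights by respondent counts:
  (300/1100)×70.6 + (350/1100)×36.1 + (150/1100)×81.5 + (300/1100)×56.4 = 57.2364%
Post-stratifying to population shares instead:
  0.26×70.6 + 0.26×36.1 + 0.15×81.5 + 0.33×56.4 = 58.579%
Difference = 58.579 − 57.2364 = 1.3426 pp.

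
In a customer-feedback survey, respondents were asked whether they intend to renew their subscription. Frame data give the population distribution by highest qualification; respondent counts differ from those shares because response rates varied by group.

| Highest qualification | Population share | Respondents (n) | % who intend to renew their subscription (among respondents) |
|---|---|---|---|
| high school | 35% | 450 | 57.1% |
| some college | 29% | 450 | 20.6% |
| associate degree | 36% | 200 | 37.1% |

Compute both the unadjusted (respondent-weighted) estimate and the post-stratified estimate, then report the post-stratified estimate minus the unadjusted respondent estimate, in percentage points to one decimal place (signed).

+0.8 percentage points

Naive respondent-only estimate (weights = respondent counts):
  (450/1100)×57.1 + (450/1100)×20.6 + (200/1100)×37.1 = 38.5318%
Reweighting by population highest qualification shares:
  0.35×57.1 + 0.29×20.6 + 0.36×37.1 = 39.315%
Difference = 39.315 − 38.5318 = 0.7832 pp.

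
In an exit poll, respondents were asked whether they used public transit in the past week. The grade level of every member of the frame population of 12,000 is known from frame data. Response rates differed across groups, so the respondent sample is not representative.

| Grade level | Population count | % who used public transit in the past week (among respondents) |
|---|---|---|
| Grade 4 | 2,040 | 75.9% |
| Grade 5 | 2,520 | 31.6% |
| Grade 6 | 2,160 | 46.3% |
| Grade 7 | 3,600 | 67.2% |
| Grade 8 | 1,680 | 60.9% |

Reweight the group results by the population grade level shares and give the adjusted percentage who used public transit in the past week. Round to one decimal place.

56.6%

Weight each group's respondent value by its population share:
  Grade 4: (2,040/12,000) × 75.9 = 12.903
  Grade 5: (2,520/12,000) × 31.6 = 6.636
  Grade 6: (2,160/12,000) × 46.3 = 8.334
  Grade 7: (3,600/12,000) × 67.2 = 20.16
  Grade 8: (1,680/12,000) × 60.9 = 8.526
Post-stratified estimate = 56.559 → 56.6%.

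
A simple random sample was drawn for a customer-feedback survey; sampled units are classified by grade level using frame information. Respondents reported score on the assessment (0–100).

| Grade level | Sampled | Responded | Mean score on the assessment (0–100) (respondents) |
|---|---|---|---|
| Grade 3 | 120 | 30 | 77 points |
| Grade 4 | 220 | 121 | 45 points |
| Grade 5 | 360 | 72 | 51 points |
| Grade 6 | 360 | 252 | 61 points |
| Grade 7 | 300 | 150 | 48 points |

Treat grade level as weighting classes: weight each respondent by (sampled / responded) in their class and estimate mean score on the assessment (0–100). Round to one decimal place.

Response rates by class: Grade 3 30/120 = 25%, Grade 4 121/220 = 55%, Grade 5 72/360 = 20%, Grade 6 252/360 = 70%, Grade 7 150/300 = 50%.
With weight = n_sampled/n_responded per class, the weighted class total is n_sampled:
  Grade 3: 120 × 77 = 9240
  Grade 4: 220 × 45 = 9900
  Grade 5: 360 × 51 = 18,360
  Grade 6: 360 × 61 = 21,960
  Grade 7: 300 × 48 = 14,400
Adjusted estimate = 73,860 / 1,360 = 54.3088 → 54.3.

54.3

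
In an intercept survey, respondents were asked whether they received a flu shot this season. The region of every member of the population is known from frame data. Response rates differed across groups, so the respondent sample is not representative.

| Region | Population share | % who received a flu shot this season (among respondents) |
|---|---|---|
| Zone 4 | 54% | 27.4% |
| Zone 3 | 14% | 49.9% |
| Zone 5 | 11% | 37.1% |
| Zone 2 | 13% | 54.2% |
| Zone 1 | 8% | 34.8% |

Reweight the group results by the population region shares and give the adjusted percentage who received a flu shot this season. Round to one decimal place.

35.7%

Post-stratification weights by population share, not respondent share:
  Zone 4: 0.54 × 27.4 = 14.796
  Zone 3: 0.14 × 49.9 = 6.986
  Zone 5: 0.11 × 37.1 = 4.081
  Zone 2: 0.13 × 54.2 = 7.046
  Zone 1: 0.08 × 34.8 = 2.784
Post-stratified estimate = 35.693 → 35.7%.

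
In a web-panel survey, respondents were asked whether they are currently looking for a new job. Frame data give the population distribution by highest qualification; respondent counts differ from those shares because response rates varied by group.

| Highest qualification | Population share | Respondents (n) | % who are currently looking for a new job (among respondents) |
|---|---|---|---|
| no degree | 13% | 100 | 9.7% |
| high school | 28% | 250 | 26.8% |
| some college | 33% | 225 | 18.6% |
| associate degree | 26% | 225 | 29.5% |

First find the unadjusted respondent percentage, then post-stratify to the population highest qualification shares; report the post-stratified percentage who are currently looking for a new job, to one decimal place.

Naive respondent-only estimate (weights = respondent counts):
  (100/800)×9.7 + (250/800)×26.8 + (225/800)×18.6 + (225/800)×29.5 = 23.1156%
Post-stratified estimate weights by population shares:
  0.13×9.7 + 0.28×26.8 + 0.33×18.6 + 0.26×29.5 = 22.573%

22.6%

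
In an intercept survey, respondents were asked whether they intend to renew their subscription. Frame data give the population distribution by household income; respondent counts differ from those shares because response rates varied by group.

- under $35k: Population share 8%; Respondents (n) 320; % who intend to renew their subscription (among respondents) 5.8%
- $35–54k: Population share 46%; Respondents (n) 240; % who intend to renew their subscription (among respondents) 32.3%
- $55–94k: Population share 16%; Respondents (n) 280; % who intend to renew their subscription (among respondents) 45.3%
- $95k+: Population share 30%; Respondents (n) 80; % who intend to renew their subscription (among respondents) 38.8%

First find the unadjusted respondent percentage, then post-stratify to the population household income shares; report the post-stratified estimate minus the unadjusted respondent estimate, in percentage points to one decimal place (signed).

+6.6 percentage points

Naive respondent-only estimate (weights = respondent counts):
  (320/920)×5.8 + (240/920)×32.3 + (280/920)×45.3 + (80/920)×38.8 = 27.6043%
Reweighting by population household income shares:
  0.08×5.8 + 0.46×32.3 + 0.16×45.3 + 0.3×38.8 = 34.21%
Difference = 34.21 − 27.6043 = 6.6057 pp.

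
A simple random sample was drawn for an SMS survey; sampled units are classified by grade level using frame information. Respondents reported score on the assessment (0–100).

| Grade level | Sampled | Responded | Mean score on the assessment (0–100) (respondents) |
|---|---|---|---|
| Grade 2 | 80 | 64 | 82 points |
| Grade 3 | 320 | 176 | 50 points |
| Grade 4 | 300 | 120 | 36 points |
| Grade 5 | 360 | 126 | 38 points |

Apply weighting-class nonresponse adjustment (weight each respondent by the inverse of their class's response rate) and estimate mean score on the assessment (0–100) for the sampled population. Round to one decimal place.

44.4

Response rates by class: Grade 2 64/80 = 80%, Grade 3 176/320 = 55%, Grade 4 120/300 = 40%, Grade 5 126/360 = 35%.
Weighting each respondent by the inverse class response rate inflates each class back to its sampled size, so the class weight is n_sampled:
  Grade 2: 80 × 82 = 6560
  Grade 3: 320 × 50 = 16,000
  Grade 4: 300 × 36 = 10,800
  Grade 5: 360 × 38 = 13,680
Adjusted estimate = 47,040 / 1,060 = 44.3774 → 44.4.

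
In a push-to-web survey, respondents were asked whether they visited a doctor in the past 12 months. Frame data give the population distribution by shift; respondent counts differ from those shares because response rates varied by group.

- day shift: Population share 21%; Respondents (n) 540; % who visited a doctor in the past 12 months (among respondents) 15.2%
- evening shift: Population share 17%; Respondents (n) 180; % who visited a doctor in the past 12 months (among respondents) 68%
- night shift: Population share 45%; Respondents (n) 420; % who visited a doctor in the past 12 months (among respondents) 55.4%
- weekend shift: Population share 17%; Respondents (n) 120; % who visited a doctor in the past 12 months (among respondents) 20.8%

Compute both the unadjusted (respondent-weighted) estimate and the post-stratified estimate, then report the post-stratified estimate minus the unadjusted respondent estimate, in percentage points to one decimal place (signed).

+6.5 percentage points

Without adjustment, the pooled respondent share is:
  (540/1260)×15.2 + (180/1260)×68 + (420/1260)×55.4 + (120/1260)×20.8 = 36.6762%
Post-stratified estimate weights by population shares:
  0.21×15.2 + 0.17×68 + 0.45×55.4 + 0.17×20.8 = 43.218%
Difference = 43.218 − 36.6762 = 6.5418 pp.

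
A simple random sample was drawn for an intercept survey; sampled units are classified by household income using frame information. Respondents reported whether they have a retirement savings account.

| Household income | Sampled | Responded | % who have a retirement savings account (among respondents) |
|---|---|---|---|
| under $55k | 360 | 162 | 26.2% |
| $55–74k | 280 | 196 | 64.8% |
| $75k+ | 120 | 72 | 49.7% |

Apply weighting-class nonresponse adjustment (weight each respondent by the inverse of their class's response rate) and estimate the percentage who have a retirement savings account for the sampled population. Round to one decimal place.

Response rates by class: under $55k 162/360 = 45%, $55–74k 196/280 = 70%, $75k+ 72/120 = 60%.
Inverse-response-rate weighting restores each class to its sampled count, so class totals weight by n_sampled:
  under $55k: 360 × 26.2 = 9432
  $55–74k: 280 × 64.8 = 18,144
  $75k+: 120 × 49.7 = 5964
Adjusted estimate = 33,540 / 760 = 44.1316 → 44.1%.

44.1%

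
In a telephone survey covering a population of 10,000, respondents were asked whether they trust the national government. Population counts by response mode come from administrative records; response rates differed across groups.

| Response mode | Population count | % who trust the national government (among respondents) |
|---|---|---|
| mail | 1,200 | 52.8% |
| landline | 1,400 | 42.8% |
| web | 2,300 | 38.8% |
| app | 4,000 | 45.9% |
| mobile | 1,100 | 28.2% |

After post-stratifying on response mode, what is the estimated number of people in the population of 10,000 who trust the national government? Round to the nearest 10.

4,270

Each cell contributes its population count × the respondent rate:
  mail: 1,200 × 52.8% = 633.6
  landline: 1,400 × 42.8% = 599.2
  web: 2,300 × 38.8% = 892.4
  app: 4,000 × 45.9% = 1836
  mobile: 1,100 × 28.2% = 310.2
Estimated total = 4271.4 → 4,270.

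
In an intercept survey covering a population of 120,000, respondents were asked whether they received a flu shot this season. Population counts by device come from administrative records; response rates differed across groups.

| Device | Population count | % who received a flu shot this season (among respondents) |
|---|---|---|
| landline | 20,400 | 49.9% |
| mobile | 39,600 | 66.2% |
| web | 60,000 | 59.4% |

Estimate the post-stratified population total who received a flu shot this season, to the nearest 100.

72,000

Estimated count per cell = population count × respondent percentage:
  landline: 20,400 × 49.9% = 10179.6
  mobile: 39,600 × 66.2% = 26215.2
  web: 60,000 × 59.4% = 35,640
Estimated total = 72034.8 → 72,000.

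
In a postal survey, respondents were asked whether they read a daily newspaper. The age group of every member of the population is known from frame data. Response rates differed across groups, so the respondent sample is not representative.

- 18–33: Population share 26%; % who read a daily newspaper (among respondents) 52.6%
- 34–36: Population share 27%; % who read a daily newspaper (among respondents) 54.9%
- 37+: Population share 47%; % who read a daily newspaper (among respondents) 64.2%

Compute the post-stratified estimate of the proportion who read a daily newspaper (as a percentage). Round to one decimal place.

58.7%

Each cell contributes population-share × respondent value:
  18–33: 0.26 × 52.6 = 13.676
  34–36: 0.27 × 54.9 = 14.823
  37+: 0.47 × 64.2 = 30.174
Post-stratified estimate = 58.673 → 58.7%.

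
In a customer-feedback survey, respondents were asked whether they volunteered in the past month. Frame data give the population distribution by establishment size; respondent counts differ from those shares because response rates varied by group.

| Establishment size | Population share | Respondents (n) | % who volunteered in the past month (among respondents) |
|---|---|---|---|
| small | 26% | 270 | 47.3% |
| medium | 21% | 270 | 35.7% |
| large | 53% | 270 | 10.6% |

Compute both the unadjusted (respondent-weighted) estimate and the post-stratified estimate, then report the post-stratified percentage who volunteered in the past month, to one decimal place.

Unadjusted (pooled respondent) estimate weights by respondent counts:
  (270/810)×47.3 + (270/810)×35.7 + (270/810)×10.6 = 31.2%
Post-stratified estimate weights by population shares:
  0.26×47.3 + 0.21×35.7 + 0.53×10.6 = 25.413%

25.4%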